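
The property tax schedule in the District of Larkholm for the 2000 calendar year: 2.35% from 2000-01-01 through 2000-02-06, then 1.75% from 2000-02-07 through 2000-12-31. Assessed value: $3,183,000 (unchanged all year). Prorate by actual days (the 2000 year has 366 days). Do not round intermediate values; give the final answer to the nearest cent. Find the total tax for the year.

2000-01-01 to 2000-02-06: 37 days at 2.35% → $3,183,000 × 2.35% × 37/366 = $7,561.7992
2000-02-07 to 2000-12-31: 329 days at 1.75% → $3,183,000 × 1.75% × 329/366 = $50,071.3730
Total = $57,633.1721

$57,633.17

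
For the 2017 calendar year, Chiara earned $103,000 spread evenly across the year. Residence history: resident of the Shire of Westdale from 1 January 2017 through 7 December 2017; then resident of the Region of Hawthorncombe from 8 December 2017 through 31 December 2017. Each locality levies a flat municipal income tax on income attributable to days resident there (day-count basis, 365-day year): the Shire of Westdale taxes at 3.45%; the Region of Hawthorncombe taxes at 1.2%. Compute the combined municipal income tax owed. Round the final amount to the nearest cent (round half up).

$3,401.12

The Shire of Westdale, 1 January – 7 December 2017: 341 days → $103,000 × 3.45% × 341/365 = $3,319.8452
The Region of Hawthorncombe, 8 December – 31 December 2017: 24 days → $103,000 × 1.2% × 24/365 = $81.2712
Total = $3,401.1164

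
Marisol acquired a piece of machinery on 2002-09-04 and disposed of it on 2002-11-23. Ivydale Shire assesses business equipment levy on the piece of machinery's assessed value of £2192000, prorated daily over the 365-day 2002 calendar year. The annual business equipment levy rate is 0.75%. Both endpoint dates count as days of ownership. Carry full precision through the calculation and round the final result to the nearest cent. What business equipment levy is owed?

Days held (2002-09-04 to 2002-11-23): 81 out of 365
Tax = £2192000 × 0.75% × 81/365 = £3648.3288

£3648.33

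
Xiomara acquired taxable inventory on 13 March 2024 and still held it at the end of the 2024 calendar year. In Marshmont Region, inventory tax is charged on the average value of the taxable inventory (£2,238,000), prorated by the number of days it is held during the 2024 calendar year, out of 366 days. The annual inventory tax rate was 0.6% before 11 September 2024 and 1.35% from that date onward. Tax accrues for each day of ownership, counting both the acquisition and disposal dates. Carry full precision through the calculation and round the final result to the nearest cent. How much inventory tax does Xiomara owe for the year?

£15,922.82

13 March – 10 September 2024: 182 days at 0.6% → £2,238,000 × 0.6% × 182/366 = £6,677.3115
11 September – 31 December 2024: 112 days at 1.35% → £2,238,000 × 1.35% × 112/366 = £9,245.5082
Total = £15,922.8197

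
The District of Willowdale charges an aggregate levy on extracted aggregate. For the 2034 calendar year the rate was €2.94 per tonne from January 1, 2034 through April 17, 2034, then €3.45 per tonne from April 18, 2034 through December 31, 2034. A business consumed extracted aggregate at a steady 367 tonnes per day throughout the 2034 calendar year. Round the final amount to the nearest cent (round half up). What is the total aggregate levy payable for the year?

January 1 – April 17, 2034: 107 days × 367 tonnes/day = 39,269 tonnes at €2.94/tonne → €115,450.86
April 18 – December 31, 2034: 258 days × 367 tonnes/day = 94,686 tonnes at €3.45/tonne → €326,666.70

€442,117.56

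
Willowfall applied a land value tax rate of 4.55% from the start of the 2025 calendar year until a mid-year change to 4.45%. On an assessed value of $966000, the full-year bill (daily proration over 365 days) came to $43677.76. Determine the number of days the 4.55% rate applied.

261 days

Let d = days at the first rate; then 365 − d days at the second rate.
$966000 × [4.55%·d + 4.45%·(365−d)] / 365 = $43677.76
Solving gives d = 261, so the new rate took effect on 19 September 2025.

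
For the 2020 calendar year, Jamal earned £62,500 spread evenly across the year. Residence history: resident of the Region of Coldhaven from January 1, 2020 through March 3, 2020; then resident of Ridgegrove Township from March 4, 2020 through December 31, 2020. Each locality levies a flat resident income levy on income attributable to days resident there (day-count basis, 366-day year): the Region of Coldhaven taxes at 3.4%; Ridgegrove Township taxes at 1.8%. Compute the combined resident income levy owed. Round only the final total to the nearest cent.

The Region of Coldhaven, January 1 – March 3, 2020: 63 days → £62,500 × 3.4% × 63/366 = £365.7787
Ridgegrove Township, March 4 – December 31, 2020: 303 days → £62,500 × 1.8% × 303/366 = £931.3525
Total = £1,297.1311

£1,297.13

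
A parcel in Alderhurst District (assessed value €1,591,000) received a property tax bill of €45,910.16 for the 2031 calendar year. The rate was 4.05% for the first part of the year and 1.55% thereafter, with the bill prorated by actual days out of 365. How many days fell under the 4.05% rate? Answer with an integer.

Let d = days at the first rate; then 365 − d days at the second rate.
€1,591,000 × [4.05%·d + 1.55%·(365−d)] / 365 = €45,910.16
Solving gives d = 195, so the new rate took effect on July 15, 2031.

195 days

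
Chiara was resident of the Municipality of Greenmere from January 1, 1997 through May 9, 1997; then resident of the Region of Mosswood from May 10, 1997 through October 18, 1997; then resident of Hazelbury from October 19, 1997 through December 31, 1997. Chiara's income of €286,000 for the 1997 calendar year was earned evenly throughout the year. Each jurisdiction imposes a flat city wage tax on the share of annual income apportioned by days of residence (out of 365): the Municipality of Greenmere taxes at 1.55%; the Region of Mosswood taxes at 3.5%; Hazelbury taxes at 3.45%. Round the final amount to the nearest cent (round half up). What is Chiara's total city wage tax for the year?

€8,009.96

The Municipality of Greenmere, January 1 – May 9, 1997: 129 days → €286,000 × 1.55% × 129/365 = €1,566.7315
The Region of Mosswood, May 10 – October 18, 1997: 162 days → €286,000 × 3.5% × 162/365 = €4,442.7945
Hazelbury, October 19 – December 31, 1997: 74 days → €286,000 × 3.45% × 74/365 = €2,000.4329
Total = €8,009.9589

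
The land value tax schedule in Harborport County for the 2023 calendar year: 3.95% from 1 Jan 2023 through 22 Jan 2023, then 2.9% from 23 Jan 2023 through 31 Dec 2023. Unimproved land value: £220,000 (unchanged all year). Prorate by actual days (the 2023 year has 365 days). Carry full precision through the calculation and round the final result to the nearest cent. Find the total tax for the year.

1 Jan – 22 Jan 2023: 22 days at 3.95% → £220,000 × 3.95% × 22/365 = £523.7808
23 Jan – 31 Dec 2023: 343 days at 2.9% → £220,000 × 2.9% × 343/365 = £5,995.4521
Total = £6,519.2329

£6,519.23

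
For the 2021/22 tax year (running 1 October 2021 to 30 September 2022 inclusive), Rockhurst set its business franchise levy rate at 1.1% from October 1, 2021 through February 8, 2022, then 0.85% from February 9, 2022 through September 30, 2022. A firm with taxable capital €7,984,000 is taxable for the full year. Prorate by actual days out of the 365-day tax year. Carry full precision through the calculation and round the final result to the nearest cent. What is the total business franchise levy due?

€75,027.73

October 1, 2021 – February 8, 2022: 131 days at 1.1% → €7,984,000 × 1.1% × 131/365 = €31,520.3945
February 9 – September 30, 2022: 234 days at 0.85% → €7,984,000 × 0.85% × 234/365 = €43,507.3315
Total = €75,027.7260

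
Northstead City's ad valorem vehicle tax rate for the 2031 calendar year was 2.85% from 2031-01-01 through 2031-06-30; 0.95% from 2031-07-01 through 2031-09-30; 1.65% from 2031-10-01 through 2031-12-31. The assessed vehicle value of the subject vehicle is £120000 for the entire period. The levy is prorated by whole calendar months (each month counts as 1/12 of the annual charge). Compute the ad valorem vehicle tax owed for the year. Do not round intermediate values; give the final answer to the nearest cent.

2031-01-01 to 2031-06-30: 6 months at 2.85% → £120000 × 2.85% × 6/12 = £1710.0000
2031-07-01 to 2031-09-30: 3 months at 0.95% → £120000 × 0.95% × 3/12 = £285.0000
2031-10-01 to 2031-12-31: 3 months at 1.65% → £120000 × 1.65% × 3/12 = £495.0000
Total = £2490.0000

£2490.00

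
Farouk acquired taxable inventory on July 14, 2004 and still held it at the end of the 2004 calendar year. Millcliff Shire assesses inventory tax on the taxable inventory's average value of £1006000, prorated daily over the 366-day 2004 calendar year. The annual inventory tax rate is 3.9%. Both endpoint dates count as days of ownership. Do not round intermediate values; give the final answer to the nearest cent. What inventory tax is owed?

£18330.64

Days held (July 14 – December 31, 2004): 171 out of 366
Tax = £1006000 × 3.9% × 171/366 = £18330.6393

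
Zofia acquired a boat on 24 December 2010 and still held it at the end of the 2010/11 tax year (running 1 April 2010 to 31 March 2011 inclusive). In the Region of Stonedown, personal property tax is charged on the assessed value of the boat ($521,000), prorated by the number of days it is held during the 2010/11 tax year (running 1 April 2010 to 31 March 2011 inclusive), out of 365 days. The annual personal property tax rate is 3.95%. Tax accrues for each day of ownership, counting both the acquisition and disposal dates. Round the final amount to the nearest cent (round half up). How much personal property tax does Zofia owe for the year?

Days held (24 December 2010 – 31 March 2011): 98 out of 365
Tax = $521,000 × 3.95% × 98/365 = $5,525.4548

$5,525.45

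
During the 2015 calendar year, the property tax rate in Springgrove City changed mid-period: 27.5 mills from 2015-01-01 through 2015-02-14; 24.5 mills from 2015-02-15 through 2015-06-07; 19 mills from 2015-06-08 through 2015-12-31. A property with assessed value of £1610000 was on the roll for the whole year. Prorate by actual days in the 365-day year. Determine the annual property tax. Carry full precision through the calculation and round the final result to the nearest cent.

£35018.60

2015-01-01 to 2015-02-14: 45 days at 27.5 mills → £1610000 × 2.75% × 45/365 = £5458.5616
2015-02-15 to 2015-06-07: 113 days at 24.5 mills → £1610000 × 2.45% × 113/365 = £12211.7397
2015-06-08 to 2015-12-31: 207 days at 19 mills → £1610000 × 1.9% × 207/365 = £17348.3014
Total = £35018.6027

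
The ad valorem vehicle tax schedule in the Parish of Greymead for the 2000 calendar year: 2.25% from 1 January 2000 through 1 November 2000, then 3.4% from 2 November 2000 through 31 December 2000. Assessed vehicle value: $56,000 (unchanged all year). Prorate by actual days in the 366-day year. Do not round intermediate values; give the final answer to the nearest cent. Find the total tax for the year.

$1,365.57

1 January – 1 November 2000: 306 days at 2.25% → $56,000 × 2.25% × 306/366 = $1,053.4426
2 November – 31 December 2000: 60 days at 3.4% → $56,000 × 3.4% × 60/366 = $312.1311
Total = $1,365.5738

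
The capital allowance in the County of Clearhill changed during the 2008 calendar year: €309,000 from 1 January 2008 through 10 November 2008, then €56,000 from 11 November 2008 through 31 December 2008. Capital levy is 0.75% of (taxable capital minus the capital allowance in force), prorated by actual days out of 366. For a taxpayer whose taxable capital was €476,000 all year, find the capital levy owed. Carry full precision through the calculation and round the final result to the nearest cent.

€1,516.91

1 January – 10 November 2008: 315 days, exemption €309,000 → (€476,000 − €309,000) × 0.75% × 315/366 = €1,077.9713
11 November – 31 December 2008: 51 days, exemption €56,000 → (€476,000 − €56,000) × 0.75% × 51/366 = €438.9344
Total = €1,516.9057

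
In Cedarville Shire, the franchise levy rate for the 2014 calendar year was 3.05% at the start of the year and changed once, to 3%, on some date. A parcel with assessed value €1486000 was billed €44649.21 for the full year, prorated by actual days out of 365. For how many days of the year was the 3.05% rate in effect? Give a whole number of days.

34 days

Let d = days at the first rate; then 365 − d days at the second rate.
€1486000 × [3.05%·d + 3%·(365−d)] / 365 = €44649.21
Solving gives d = 34, so the new rate took effect on 4 Feb 2014.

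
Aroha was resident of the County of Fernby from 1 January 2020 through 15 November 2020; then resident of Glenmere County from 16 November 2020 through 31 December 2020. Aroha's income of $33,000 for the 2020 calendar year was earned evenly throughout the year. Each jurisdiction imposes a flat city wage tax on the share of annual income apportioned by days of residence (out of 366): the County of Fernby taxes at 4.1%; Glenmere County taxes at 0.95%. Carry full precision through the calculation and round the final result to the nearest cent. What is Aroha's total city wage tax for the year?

$1,222.35

The County of Fernby, 1 January – 15 November 2020: 320 days → $33,000 × 4.1% × 320/366 = $1,182.9508
Glenmere County, 16 November – 31 December 2020: 46 days → $33,000 × 0.95% × 46/366 = $39.4016
Total = $1,222.3525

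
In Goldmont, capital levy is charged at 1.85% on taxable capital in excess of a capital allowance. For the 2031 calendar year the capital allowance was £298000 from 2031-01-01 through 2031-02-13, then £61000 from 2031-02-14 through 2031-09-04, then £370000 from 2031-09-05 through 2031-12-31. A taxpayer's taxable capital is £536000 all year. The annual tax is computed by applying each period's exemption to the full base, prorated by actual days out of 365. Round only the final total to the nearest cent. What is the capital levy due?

2031-01-01 to 2031-02-13: 44 days, exemption £298000 → (£536000 − £298000) × 1.85% × 44/365 = £530.7726
2031-02-14 to 2031-09-04: 203 days, exemption £61000 → (£536000 − £61000) × 1.85% × 203/365 = £4887.2945
2031-09-05 to 2031-12-31: 118 days, exemption £370000 → (£536000 − £370000) × 1.85% × 118/365 = £992.8164
Total = £6410.8836

£6410.88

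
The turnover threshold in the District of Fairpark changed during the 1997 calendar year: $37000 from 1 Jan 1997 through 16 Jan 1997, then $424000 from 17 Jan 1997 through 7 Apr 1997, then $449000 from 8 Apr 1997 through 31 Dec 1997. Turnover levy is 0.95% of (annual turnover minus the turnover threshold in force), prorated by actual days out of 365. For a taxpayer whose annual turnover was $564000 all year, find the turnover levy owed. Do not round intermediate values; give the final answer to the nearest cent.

$1316.78

1 Jan – 16 Jan 1997: 16 days, exemption $37000 → ($564000 − $37000) × 0.95% × 16/365 = $219.4630
17 Jan – 7 Apr 1997: 81 days, exemption $424000 → ($564000 − $424000) × 0.95% × 81/365 = $295.1507
8 Apr – 31 Dec 1997: 268 days, exemption $449000 → ($564000 − $449000) × 0.95% × 268/365 = $802.1644
Total = $1316.7781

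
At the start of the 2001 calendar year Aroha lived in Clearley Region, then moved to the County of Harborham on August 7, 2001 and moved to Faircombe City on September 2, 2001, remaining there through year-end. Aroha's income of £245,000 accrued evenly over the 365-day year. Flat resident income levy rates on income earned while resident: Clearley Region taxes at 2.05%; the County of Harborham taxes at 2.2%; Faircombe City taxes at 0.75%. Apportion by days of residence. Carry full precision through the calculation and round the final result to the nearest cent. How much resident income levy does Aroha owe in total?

£3,992.83

Clearley Region, January 1 – August 6, 2001: 218 days → £245,000 × 2.05% × 218/365 = £2,999.7397
The County of Harborham, August 7 – September 1, 2001: 26 days → £245,000 × 2.2% × 26/365 = £383.9452
Faircombe City, September 2 – December 31, 2001: 121 days → £245,000 × 0.75% × 121/365 = £609.1438
Total = £3,992.8288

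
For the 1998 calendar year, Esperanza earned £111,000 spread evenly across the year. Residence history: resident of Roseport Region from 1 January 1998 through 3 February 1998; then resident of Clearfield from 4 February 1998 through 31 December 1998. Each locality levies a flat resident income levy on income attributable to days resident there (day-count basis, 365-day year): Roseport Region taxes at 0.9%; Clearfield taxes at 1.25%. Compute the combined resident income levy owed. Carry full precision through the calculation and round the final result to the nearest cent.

Roseport Region, 1 January – 3 February 1998: 34 days → £111,000 × 0.9% × 34/365 = £93.0575
Clearfield, 4 February – 31 December 1998: 331 days → £111,000 × 1.25% × 331/365 = £1,258.2534
Total = £1,351.3110

£1,351.31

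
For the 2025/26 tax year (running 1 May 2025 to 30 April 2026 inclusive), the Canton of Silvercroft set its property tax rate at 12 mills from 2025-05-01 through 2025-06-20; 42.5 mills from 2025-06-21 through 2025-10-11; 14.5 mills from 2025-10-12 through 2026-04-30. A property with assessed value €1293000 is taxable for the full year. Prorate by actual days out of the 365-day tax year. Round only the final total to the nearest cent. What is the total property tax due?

2025-05-01 to 2025-06-20: 51 days at 12 mills → €1293000 × 1.2% × 51/365 = €2167.9890
2025-06-21 to 2025-10-11: 113 days at 42.5 mills → €1293000 × 4.25% × 113/365 = €17012.6918
2025-10-12 to 2026-04-30: 201 days at 14.5 mills → €1293000 × 1.45% × 201/365 = €10324.5164
Total = €29505.1973

€29505.20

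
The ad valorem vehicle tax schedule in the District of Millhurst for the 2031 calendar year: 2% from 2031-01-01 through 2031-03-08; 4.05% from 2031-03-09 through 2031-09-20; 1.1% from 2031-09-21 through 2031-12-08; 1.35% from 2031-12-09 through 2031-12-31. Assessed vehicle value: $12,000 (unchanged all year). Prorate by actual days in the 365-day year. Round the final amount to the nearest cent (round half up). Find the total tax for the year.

2031-01-01 to 2031-03-08: 67 days at 2% → $12,000 × 2% × 67/365 = $44.0548
2031-03-09 to 2031-09-20: 196 days at 4.05% → $12,000 × 4.05% × 196/365 = $260.9753
2031-09-21 to 2031-12-08: 79 days at 1.1% → $12,000 × 1.1% × 79/365 = $28.5699
2031-12-09 to 2031-12-31: 23 days at 1.35% → $12,000 × 1.35% × 23/365 = $10.2082
Total = $343.8082

$343.81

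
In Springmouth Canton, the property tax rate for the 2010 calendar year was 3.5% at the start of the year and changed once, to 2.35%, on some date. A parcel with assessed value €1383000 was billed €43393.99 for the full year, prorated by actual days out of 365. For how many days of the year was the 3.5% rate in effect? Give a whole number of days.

Let d = days at the first rate; then 365 − d days at the second rate.
€1383000 × [3.5%·d + 2.35%·(365−d)] / 365 = €43393.99
Solving gives d = 250, so the new rate took effect on September 8, 2010.

250 days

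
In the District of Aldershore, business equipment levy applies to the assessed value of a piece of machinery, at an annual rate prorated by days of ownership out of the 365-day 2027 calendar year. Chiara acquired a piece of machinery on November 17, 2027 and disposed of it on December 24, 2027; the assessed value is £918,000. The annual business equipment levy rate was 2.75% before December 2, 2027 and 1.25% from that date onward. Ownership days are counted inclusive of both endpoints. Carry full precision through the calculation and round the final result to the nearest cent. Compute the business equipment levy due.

November 17 – December 1, 2027: 15 days at 2.75% → £918,000 × 2.75% × 15/365 = £1,037.4658
December 2 – December 24, 2027: 23 days at 1.25% → £918,000 × 1.25% × 23/365 = £723.0822
Total = £1,760.5479

£1,760.55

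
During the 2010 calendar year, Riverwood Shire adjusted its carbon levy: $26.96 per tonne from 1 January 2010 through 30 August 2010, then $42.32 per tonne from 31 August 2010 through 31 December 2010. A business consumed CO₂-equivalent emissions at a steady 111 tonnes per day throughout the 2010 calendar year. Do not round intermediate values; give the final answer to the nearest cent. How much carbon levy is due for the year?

$1301994.48

1 January – 30 August 2010: 242 days × 111 tonnes/day = 26,862 tonnes at $26.96/tonne → $724199.52
31 August – 31 December 2010: 123 days × 111 tonnes/day = 13,653 tonnes at $42.32/tonne → $577794.96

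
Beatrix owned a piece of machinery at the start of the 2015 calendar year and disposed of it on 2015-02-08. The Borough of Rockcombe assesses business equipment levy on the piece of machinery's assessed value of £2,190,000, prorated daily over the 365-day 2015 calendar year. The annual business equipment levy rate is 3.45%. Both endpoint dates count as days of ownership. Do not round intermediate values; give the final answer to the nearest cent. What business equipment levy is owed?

Days held (2015-01-01 to 2015-02-08): 39 out of 365
Tax = £2,190,000 × 3.45% × 39/365 = £8,073.0000

£8,073.00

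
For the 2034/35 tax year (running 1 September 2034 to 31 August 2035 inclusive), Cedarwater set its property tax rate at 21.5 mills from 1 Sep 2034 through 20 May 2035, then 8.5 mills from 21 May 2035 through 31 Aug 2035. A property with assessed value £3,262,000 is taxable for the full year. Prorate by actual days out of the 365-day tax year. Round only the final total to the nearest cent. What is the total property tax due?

£58,166.38

1 Sep 2034 – 20 May 2035: 262 days at 21.5 mills → £3,262,000 × 2.15% × 262/365 = £50,342.0438
21 May – 31 Aug 2035: 103 days at 8.5 mills → £3,262,000 × 0.85% × 103/365 = £7,824.3315
Total = £58,166.3753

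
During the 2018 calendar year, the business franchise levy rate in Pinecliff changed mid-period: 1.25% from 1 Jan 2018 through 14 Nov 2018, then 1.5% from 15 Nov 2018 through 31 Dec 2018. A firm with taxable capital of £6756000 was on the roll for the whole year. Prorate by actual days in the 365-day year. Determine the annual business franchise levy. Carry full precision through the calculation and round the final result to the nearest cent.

£86624.88

1 Jan – 14 Nov 2018: 318 days at 1.25% → £6756000 × 1.25% × 318/365 = £73575.6164
15 Nov – 31 Dec 2018: 47 days at 1.5% → £6756000 × 1.5% × 47/365 = £13049.2603
Total = £86624.8767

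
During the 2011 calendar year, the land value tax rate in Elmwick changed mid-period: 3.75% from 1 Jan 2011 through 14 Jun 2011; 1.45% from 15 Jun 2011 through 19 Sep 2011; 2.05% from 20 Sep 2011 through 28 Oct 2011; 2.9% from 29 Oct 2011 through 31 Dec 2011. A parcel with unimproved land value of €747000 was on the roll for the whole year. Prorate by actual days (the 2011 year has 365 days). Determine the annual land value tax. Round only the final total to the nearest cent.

€20976.37

1 Jan – 14 Jun 2011: 165 days at 3.75% → €747000 × 3.75% × 165/365 = €12663.1849
15 Jun – 19 Sep 2011: 97 days at 1.45% → €747000 × 1.45% × 97/365 = €2878.5082
20 Sep – 28 Oct 2011: 39 days at 2.05% → €747000 × 2.05% × 39/365 = €1636.2370
29 Oct – 31 Dec 2011: 64 days at 2.9% → €747000 × 2.9% × 64/365 = €3798.4438
Total = €20976.3740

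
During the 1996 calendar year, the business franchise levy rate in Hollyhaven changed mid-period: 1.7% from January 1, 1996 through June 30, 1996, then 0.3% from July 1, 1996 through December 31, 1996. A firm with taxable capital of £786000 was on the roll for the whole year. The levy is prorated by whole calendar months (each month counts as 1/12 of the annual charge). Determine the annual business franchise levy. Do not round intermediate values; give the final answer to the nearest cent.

January 1 – June 30, 1996: 6 months at 1.7% → £786000 × 1.7% × 6/12 = £6681.0000
July 1 – December 31, 1996: 6 months at 0.3% → £786000 × 0.3% × 6/12 = £1179.0000
Total = £7860.0000

£7860.00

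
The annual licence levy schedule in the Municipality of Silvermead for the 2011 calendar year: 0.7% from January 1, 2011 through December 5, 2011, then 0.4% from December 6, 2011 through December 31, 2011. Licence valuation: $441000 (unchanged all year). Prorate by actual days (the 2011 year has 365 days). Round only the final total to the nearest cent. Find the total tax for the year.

$2992.76

January 1 – December 5, 2011: 339 days at 0.7% → $441000 × 0.7% × 339/365 = $2867.1041
December 6 – December 31, 2011: 26 days at 0.4% → $441000 × 0.4% × 26/365 = $125.6548
Total = $2992.7589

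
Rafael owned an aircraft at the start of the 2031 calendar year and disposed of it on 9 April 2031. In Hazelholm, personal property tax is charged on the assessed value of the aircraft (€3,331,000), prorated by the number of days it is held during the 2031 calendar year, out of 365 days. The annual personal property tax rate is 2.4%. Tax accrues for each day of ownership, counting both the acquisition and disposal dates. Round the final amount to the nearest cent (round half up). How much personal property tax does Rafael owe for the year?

Days held (1 January – 9 April 2031): 99 out of 365
Tax = €3,331,000 × 2.4% × 99/365 = €21,683.4411

€21,683.44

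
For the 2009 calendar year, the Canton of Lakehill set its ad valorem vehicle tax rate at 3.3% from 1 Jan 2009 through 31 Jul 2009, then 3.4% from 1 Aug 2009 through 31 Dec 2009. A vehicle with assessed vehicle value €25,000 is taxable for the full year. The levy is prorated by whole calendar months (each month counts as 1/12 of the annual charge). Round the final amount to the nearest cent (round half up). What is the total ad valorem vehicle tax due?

1 Jan – 31 Jul 2009: 7 months at 3.3% → €25,000 × 3.3% × 7/12 = €481.2500
1 Aug – 31 Dec 2009: 5 months at 3.4% → €25,000 × 3.4% × 5/12 = €354.1667
Total = €835.4167

€835.42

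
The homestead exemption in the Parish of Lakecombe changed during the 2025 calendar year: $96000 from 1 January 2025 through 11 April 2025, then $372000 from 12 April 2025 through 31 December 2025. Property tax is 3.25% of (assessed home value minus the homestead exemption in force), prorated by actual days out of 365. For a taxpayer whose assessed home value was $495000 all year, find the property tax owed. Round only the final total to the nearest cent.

1 January – 11 April 2025: 101 days, exemption $96000 → ($495000 − $96000) × 3.25% × 101/365 = $3588.2671
12 April – 31 December 2025: 264 days, exemption $372000 → ($495000 − $372000) × 3.25% × 264/365 = $2891.3425
Total = $6479.6096

$6479.61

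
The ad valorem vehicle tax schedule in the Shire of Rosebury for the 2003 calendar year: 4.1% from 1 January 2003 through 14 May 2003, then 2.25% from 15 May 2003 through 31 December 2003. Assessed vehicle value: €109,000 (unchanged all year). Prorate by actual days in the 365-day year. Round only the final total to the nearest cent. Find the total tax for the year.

€3,192.80

1 January – 14 May 2003: 134 days at 4.1% → €109,000 × 4.1% × 134/365 = €1,640.6740
15 May – 31 December 2003: 231 days at 2.25% → €109,000 × 2.25% × 231/365 = €1,552.1301
Total = €3,192.8041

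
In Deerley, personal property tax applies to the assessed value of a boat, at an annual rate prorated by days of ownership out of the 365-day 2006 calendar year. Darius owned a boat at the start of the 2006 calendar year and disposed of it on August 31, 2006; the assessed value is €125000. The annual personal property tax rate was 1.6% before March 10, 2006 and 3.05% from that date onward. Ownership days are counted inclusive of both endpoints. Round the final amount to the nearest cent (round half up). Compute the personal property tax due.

€2200.51

January 1 – March 9, 2006: 68 days at 1.6% → €125000 × 1.6% × 68/365 = €372.6027
March 10 – August 31, 2006: 175 days at 3.05% → €125000 × 3.05% × 175/365 = €1827.9110
Total = €2200.5137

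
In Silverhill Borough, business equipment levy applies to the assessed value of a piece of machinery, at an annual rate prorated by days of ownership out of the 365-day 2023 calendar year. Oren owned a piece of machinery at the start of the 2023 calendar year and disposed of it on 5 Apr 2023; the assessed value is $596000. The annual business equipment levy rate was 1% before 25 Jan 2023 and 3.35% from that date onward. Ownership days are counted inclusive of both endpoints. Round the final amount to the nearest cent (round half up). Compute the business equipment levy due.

$4275.69

1 Jan – 24 Jan 2023: 24 days at 1% → $596000 × 1% × 24/365 = $391.8904
25 Jan – 5 Apr 2023: 71 days at 3.35% → $596000 × 3.35% × 71/365 = $3883.7973
Total = $4275.6877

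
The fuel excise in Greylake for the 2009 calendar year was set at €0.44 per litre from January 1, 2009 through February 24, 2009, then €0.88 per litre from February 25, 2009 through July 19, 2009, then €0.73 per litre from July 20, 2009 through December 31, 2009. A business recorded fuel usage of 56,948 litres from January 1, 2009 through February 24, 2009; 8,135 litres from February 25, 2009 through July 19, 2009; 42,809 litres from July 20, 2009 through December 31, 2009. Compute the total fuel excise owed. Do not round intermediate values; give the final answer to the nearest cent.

€63466.49

January 1 – February 24, 2009: 56,948 litres at €0.44/litre → €25057.12
February 25 – July 19, 2009: 8,135 litres at €0.88/litre → €7158.80
July 20 – December 31, 2009: 42,809 litres at €0.73/litre → €31250.57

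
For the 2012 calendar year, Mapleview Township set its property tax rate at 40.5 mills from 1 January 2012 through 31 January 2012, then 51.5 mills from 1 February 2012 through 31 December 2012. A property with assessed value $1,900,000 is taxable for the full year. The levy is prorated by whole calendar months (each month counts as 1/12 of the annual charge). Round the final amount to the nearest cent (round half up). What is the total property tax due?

1 January – 31 January 2012: 1 month at 40.5 mills → $1,900,000 × 4.05% × 1/12 = $6,412.5000
1 February – 31 December 2012: 11 months at 51.5 mills → $1,900,000 × 5.15% × 11/12 = $89,695.8333
Total = $96,108.3333

$96,108.33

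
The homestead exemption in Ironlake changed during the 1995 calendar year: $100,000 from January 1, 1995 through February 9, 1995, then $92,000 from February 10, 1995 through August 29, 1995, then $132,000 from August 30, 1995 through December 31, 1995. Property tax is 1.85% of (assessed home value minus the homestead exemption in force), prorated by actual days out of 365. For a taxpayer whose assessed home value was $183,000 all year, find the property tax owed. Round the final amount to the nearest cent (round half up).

$1,415.88

January 1 – February 9, 1995: 40 days, exemption $100,000 → ($183,000 − $100,000) × 1.85% × 40/365 = $168.2740
February 10 – August 29, 1995: 201 days, exemption $92,000 → ($183,000 − $92,000) × 1.85% × 201/365 = $927.0781
August 30 – December 31, 1995: 124 days, exemption $132,000 → ($183,000 − $132,000) × 1.85% × 124/365 = $320.5315
Total = $1,415.8836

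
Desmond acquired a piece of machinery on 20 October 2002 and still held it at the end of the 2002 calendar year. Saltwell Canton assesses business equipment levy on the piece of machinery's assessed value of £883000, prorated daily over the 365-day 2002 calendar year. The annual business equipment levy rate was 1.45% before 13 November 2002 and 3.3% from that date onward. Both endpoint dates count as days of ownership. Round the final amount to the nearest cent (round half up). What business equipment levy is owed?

20 October – 12 November 2002: 24 days at 1.45% → £883000 × 1.45% × 24/365 = £841.8740
13 November – 31 December 2002: 49 days at 3.3% → £883000 × 3.3% × 49/365 = £3911.8110
Total = £4753.6849

£4753.68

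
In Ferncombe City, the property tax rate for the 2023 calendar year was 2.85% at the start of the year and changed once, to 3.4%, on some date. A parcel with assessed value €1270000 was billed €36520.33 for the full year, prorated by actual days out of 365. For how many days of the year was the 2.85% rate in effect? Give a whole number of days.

348 days

Let d = days at the first rate; then 365 − d days at the second rate.
€1270000 × [2.85%·d + 3.4%·(365−d)] / 365 = €36520.33
Solving gives d = 348, so the new rate took effect on December 15, 2023.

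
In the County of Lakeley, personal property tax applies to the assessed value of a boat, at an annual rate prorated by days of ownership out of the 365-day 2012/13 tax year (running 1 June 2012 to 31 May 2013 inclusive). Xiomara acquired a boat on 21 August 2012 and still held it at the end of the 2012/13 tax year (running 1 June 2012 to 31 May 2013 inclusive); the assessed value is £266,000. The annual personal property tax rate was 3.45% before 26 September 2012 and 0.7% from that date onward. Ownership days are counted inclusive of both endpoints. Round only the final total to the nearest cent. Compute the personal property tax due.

£2,170.27

21 August – 25 September 2012: 36 days at 3.45% → £266,000 × 3.45% × 36/365 = £905.1288
26 September 2012 – 31 May 2013: 248 days at 0.7% → £266,000 × 0.7% × 248/365 = £1,265.1397
Total = £2,170.2685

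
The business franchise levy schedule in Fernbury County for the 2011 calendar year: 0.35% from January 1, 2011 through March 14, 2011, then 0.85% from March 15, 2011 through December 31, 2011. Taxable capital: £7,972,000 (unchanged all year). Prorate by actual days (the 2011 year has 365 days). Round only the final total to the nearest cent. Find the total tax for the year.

January 1 – March 14, 2011: 73 days at 0.35% → £7,972,000 × 0.35% × 73/365 = £5,580.4000
March 15 – December 31, 2011: 292 days at 0.85% → £7,972,000 × 0.85% × 292/365 = £54,209.6000
Total = £59,790.0000

£59,790.00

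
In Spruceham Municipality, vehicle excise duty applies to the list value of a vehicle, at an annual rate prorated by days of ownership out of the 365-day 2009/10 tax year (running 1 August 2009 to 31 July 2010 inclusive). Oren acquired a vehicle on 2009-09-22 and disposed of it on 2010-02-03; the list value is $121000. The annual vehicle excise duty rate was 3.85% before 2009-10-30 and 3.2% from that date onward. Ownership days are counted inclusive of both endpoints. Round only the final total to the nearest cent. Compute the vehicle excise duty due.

2009-09-22 to 2009-10-29: 38 days at 3.85% → $121000 × 3.85% × 38/365 = $484.9945
2009-10-30 to 2010-02-03: 97 days at 3.2% → $121000 × 3.2% × 97/365 = $1028.9973
Total = $1513.9918

$1513.99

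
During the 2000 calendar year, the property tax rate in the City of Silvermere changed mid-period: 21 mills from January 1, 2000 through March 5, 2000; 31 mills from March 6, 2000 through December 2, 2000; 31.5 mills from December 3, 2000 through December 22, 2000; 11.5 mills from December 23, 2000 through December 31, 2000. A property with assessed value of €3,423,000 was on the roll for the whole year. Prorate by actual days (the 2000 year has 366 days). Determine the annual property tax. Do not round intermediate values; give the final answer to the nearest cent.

€98,486.07

January 1 – March 5, 2000: 65 days at 21 mills → €3,423,000 × 2.1% × 65/366 = €12,766.1066
March 6 – December 2, 2000: 272 days at 31 mills → €3,423,000 × 3.1% × 272/366 = €78,859.9344
December 3 – December 22, 2000: 20 days at 31.5 mills → €3,423,000 × 3.15% × 20/366 = €5,892.0492
December 23 – December 31, 2000: 9 days at 11.5 mills → €3,423,000 × 1.15% × 9/366 = €967.9795
Total = €98,486.0697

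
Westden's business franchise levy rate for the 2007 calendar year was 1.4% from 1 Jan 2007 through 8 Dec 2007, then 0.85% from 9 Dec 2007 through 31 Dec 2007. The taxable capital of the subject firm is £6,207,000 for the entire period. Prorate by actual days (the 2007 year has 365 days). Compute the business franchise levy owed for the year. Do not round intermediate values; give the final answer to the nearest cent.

1 Jan – 8 Dec 2007: 342 days at 1.4% → £6,207,000 × 1.4% × 342/365 = £81,422.2356
9 Dec – 31 Dec 2007: 23 days at 0.85% → £6,207,000 × 0.85% × 23/365 = £3,324.5712
Total = £84,746.8068

£84,746.81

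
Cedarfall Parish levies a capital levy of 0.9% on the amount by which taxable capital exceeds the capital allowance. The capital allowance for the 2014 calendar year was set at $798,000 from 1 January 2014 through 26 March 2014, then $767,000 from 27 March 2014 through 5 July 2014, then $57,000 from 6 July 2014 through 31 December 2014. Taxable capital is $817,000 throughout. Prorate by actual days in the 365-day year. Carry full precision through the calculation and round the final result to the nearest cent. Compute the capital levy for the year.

$3,518.75

1 January – 26 March 2014: 85 days, exemption $798,000 → ($817,000 − $798,000) × 0.9% × 85/365 = $39.8219
27 March – 5 July 2014: 101 days, exemption $767,000 → ($817,000 − $767,000) × 0.9% × 101/365 = $124.5205
6 July – 31 December 2014: 179 days, exemption $57,000 → ($817,000 − $57,000) × 0.9% × 179/365 = $3,354.4110
Total = $3,518.7534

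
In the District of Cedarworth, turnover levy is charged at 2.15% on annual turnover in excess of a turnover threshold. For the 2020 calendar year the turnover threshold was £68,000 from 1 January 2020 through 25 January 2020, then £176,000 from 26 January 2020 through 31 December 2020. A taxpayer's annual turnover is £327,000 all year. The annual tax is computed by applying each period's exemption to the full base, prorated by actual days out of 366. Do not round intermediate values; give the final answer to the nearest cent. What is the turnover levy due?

1 January – 25 January 2020: 25 days, exemption £68,000 → (£327,000 − £68,000) × 2.15% × 25/366 = £380.3620
26 January – 31 December 2020: 341 days, exemption £176,000 → (£327,000 − £176,000) × 2.15% × 341/366 = £3,024.7445
Total = £3,405.1066

£3,405.11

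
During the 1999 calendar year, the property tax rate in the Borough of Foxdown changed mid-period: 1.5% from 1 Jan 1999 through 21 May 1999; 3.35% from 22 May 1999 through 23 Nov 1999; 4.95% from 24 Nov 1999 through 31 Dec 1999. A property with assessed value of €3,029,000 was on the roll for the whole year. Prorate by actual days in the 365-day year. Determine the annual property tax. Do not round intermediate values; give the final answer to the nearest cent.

1 Jan – 21 May 1999: 141 days at 1.5% → €3,029,000 × 1.5% × 141/365 = €17,551.6027
22 May – 23 Nov 1999: 186 days at 3.35% → €3,029,000 × 3.35% × 186/365 = €51,708.7644
24 Nov – 31 Dec 1999: 38 days at 4.95% → €3,029,000 × 4.95% × 38/365 = €15,609.7233
Total = €84,870.0904

€84,870.09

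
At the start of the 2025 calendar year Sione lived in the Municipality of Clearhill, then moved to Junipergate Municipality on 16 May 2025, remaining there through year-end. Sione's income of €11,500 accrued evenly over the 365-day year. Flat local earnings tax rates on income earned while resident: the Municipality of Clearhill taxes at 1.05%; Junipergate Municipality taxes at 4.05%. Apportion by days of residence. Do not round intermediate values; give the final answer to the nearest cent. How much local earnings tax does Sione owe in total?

The Municipality of Clearhill, 1 January – 15 May 2025: 135 days → €11,500 × 1.05% × 135/365 = €44.6610
Junipergate Municipality, 16 May – 31 December 2025: 230 days → €11,500 × 4.05% × 230/365 = €293.4863
Total = €338.1473

€338.15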